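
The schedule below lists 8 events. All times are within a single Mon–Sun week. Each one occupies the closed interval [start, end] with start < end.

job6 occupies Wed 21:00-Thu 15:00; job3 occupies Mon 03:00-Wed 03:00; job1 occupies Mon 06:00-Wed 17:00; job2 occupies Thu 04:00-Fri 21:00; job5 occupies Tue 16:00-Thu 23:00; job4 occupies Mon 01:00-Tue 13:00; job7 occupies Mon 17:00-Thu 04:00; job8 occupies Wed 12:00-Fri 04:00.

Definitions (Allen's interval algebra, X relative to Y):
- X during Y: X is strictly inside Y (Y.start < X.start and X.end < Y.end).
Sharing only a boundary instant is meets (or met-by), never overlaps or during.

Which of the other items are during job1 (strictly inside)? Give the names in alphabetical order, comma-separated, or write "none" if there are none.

Target job1 = [Mon 06:00, Wed 17:00].
job2 [Thu 04:00, Fri 21:00] → after → no.
job3 [Mon 03:00, Wed 03:00] → overlaps → no.
job4 [Mon 01:00, Tue 13:00] → overlaps → no.
job5 [Tue 16:00, Thu 23:00] → overlapped-by → no.
job6 [Wed 21:00, Thu 15:00] → after → no.
job7 [Mon 17:00, Thu 04:00] → overlapped-by → no.
job8 [Wed 12:00, Fri 04:00] → overlapped-by → no.
Result: none.

none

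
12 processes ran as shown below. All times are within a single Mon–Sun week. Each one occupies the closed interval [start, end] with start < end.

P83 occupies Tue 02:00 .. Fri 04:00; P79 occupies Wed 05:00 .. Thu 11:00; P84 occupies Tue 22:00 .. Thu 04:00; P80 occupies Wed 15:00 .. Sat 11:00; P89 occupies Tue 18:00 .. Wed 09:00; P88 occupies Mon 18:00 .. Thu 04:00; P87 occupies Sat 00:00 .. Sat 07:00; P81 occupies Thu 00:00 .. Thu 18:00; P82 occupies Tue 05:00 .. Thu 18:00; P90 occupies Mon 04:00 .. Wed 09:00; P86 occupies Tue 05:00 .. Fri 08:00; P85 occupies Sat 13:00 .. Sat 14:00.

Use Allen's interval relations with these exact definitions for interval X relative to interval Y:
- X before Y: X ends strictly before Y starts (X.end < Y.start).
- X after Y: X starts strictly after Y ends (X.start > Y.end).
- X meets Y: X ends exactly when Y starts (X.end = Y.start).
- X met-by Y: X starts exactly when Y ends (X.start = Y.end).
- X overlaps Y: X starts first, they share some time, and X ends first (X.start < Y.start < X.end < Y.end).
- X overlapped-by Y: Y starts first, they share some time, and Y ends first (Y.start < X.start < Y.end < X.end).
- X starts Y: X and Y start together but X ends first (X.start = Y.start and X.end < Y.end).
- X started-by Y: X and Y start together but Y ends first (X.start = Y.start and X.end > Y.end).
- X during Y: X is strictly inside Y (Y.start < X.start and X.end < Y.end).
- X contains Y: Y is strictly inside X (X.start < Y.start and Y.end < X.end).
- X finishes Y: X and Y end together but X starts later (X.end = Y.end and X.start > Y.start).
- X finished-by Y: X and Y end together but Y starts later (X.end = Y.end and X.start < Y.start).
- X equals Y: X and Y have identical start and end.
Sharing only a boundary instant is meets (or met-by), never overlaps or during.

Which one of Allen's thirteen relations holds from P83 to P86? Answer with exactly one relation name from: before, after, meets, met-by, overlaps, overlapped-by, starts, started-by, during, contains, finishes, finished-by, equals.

overlaps

P83 = [Tue 02:00, Fri 04:00]; P86 = [Tue 05:00, Fri 08:00].
Compare endpoints: P83.start < P86.start, P83.start < P86.end, P83.end > P86.start, P83.end < P86.end.
That pattern is 'overlaps'.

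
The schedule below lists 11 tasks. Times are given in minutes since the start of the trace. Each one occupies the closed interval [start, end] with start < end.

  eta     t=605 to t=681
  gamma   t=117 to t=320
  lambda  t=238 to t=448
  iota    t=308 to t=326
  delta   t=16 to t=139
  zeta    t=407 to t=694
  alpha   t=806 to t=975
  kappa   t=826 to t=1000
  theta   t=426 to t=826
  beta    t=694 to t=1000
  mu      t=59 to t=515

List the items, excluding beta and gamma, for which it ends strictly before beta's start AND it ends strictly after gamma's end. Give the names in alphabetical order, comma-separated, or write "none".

Conditions: its end is strictly before beta's start (X.end < t=694) AND its end is strictly after gamma's end (X.end > t=320).
alpha: end t=975 < t=694? ✗; end t=975 > t=320? ✓ → no.
delta: end t=139 < t=694? ✓; end t=139 > t=320? ✗ → no.
eta: end t=681 < t=694? ✓; end t=681 > t=320? ✓ → yes.
iota: end t=326 < t=694? ✓; end t=326 > t=320? ✓ → yes.
kappa: end t=1000 < t=694? ✗; end t=1000 > t=320? ✓ → no.
lambda: end t=448 < t=694? ✓; end t=448 > t=320? ✓ → yes.
mu: end t=515 < t=694? ✓; end t=515 > t=320? ✓ → yes.
theta: end t=826 < t=694? ✗; end t=826 > t=320? ✓ → no.
zeta: end t=694 < t=694? ✗; end t=694 > t=320? ✓ → no.
Result: eta, iota, lambda, mu.

eta, iota, lambda, mu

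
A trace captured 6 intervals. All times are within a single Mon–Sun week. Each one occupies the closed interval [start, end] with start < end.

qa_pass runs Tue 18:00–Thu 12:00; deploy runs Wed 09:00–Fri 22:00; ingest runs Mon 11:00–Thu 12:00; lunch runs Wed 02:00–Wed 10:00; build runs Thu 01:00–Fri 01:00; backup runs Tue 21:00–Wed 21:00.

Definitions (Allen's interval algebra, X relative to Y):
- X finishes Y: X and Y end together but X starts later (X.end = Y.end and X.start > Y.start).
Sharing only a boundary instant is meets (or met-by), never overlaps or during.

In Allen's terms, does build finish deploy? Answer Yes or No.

No

build = [Thu 01:00, Fri 01:00], deploy = [Wed 09:00, Fri 22:00].
Actual relation of build to deploy: during.
Asked whether 'finishes' holds → No.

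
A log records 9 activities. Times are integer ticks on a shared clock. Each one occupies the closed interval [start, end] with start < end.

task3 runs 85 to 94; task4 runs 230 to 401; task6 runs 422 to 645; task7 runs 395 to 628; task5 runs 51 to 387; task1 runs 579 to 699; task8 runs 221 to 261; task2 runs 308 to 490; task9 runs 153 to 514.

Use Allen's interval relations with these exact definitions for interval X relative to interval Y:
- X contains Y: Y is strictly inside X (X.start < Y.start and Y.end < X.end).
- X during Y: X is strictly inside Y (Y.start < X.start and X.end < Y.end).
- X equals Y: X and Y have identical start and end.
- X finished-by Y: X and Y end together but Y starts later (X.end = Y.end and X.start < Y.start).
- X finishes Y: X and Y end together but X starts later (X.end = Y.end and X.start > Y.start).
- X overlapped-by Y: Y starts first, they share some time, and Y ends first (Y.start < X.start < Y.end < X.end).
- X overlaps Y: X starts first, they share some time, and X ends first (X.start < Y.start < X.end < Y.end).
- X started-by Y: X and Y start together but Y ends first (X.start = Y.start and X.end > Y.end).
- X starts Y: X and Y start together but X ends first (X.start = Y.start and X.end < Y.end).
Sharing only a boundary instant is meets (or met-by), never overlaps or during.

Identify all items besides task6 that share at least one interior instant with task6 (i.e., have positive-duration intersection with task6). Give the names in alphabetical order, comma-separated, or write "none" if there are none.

Target task6 = [422, 645].
task1 [579, 699] → overlapped-by → yes.
task2 [308, 490] → overlaps → yes.
task3 [85, 94] → before → no.
task4 [230, 401] → before → no.
task5 [51, 387] → before → no.
task7 [395, 628] → overlaps → yes.
task8 [221, 261] → before → no.
task9 [153, 514] → overlaps → yes.
Result: task1, task2, task7, task9.

task1, task2, task7, task9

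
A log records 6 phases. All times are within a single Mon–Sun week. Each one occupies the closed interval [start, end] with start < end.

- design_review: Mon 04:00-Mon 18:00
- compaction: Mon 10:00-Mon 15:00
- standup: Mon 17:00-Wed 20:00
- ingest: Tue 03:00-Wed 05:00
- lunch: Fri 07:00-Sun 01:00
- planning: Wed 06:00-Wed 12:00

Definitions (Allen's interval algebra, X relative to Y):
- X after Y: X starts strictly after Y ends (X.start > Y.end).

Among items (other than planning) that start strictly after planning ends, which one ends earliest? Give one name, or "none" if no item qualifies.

Target planning = [Wed 06:00, Wed 12:00].
compaction [Mon 10:00, Mon 15:00] → before → excluded.
design_review [Mon 04:00, Mon 18:00] → before → excluded.
ingest [Tue 03:00, Wed 05:00] → before → excluded.
lunch [Fri 07:00, Sun 01:00] → after → candidate.
standup [Mon 17:00, Wed 20:00] → contains → excluded.
Among candidates, earliest end is Sun 01:00 → lunch.

lunch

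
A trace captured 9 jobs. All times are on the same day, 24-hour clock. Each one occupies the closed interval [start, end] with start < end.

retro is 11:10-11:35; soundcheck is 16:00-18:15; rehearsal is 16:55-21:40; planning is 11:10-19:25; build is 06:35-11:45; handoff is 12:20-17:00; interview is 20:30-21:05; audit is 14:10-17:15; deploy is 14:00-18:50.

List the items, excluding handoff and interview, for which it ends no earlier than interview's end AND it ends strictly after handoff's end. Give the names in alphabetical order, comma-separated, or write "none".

rehearsal

Conditions: its end is no earlier than interview's end (X.end >= 21:05) AND its end is strictly after handoff's end (X.end > 17:00).
audit: end 17:15 >= 21:05? ✗; end 17:15 > 17:00? ✓ → no.
build: end 11:45 >= 21:05? ✗; end 11:45 > 17:00? ✗ → no.
deploy: end 18:50 >= 21:05? ✗; end 18:50 > 17:00? ✓ → no.
planning: end 19:25 >= 21:05? ✗; end 19:25 > 17:00? ✓ → no.
rehearsal: end 21:40 >= 21:05? ✓; end 21:40 > 17:00? ✓ → yes.
retro: end 11:35 >= 21:05? ✗; end 11:35 > 17:00? ✗ → no.
soundcheck: end 18:15 >= 21:05? ✗; end 18:15 > 17:00? ✓ → no.
Result: rehearsal.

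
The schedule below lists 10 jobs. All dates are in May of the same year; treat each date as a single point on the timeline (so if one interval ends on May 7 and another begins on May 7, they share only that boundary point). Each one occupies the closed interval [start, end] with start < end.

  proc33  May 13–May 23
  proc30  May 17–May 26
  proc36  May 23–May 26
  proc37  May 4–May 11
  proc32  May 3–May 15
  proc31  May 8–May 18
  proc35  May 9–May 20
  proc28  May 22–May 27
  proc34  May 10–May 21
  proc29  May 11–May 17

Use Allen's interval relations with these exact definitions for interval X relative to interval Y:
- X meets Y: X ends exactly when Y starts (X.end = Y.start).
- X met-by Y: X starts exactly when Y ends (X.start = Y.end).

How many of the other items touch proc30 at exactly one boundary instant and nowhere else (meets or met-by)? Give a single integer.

Target proc30 = [May 17, May 26].
proc28 [May 22, May 27] → overlapped-by → no.
proc29 [May 11, May 17] → meets → counts.
proc31 [May 8, May 18] → overlaps → no.
proc32 [May 3, May 15] → before → no.
proc33 [May 13, May 23] → overlaps → no.
proc34 [May 10, May 21] → overlaps → no.
proc35 [May 9, May 20] → overlaps → no.
proc36 [May 23, May 26] → finishes → no.
proc37 [May 4, May 11] → before → no.
Total: 1.

1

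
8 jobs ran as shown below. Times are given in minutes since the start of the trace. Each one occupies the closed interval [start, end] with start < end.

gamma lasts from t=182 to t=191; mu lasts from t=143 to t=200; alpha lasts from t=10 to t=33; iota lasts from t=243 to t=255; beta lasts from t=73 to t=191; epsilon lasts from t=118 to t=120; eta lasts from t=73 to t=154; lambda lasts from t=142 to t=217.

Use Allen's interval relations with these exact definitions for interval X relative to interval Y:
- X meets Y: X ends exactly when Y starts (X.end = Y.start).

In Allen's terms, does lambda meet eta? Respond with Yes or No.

No

lambda = [t=142, t=217], eta = [t=73, t=154].
Actual relation of lambda to eta: overlapped-by.
Asked whether 'meets' holds → No.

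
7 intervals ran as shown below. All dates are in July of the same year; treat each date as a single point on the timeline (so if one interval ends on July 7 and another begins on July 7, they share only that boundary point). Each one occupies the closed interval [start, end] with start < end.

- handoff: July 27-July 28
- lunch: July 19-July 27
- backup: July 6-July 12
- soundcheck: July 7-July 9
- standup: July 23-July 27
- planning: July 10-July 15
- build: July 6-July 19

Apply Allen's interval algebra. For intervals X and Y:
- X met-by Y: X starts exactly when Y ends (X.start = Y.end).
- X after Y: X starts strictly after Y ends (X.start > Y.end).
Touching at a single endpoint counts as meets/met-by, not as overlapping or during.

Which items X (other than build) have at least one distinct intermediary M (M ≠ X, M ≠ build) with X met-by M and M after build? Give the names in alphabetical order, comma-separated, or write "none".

handoff

Target build = [July 6, July 19].
Intermediaries M with M after build: handoff, standup.
Via handoff — items with X met-by handoff: none.
Via standup — items with X met-by standup: handoff.
Union: handoff.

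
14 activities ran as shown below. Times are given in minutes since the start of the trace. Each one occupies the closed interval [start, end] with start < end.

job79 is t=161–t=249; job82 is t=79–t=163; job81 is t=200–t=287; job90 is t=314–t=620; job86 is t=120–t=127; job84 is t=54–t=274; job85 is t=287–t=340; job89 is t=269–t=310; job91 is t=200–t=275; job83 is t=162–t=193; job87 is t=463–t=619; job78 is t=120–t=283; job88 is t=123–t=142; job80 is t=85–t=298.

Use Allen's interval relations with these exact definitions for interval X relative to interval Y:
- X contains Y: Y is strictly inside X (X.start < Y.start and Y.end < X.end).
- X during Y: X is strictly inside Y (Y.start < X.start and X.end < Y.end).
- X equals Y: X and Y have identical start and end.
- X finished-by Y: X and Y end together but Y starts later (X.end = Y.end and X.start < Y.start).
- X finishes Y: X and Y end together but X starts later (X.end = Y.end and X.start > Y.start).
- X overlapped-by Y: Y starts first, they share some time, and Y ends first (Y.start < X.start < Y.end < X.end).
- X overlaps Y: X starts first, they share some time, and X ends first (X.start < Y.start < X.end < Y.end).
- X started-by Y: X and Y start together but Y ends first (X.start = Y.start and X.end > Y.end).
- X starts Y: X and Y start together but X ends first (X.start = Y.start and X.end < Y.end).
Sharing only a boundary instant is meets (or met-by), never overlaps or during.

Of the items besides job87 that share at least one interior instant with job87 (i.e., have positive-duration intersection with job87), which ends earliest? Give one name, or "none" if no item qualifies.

job90

Target job87 = [t=463, t=619].
job78 [t=120, t=283] → before → excluded.
job79 [t=161, t=249] → before → excluded.
job80 [t=85, t=298] → before → excluded.
job81 [t=200, t=287] → before → excluded.
job82 [t=79, t=163] → before → excluded.
job83 [t=162, t=193] → before → excluded.
job84 [t=54, t=274] → before → excluded.
job85 [t=287, t=340] → before → excluded.
job86 [t=120, t=127] → before → excluded.
job88 [t=123, t=142] → before → excluded.
job89 [t=269, t=310] → before → excluded.
job90 [t=314, t=620] → contains → candidate.
job91 [t=200, t=275] → before → excluded.
Among candidates, earliest end is t=620 → job90.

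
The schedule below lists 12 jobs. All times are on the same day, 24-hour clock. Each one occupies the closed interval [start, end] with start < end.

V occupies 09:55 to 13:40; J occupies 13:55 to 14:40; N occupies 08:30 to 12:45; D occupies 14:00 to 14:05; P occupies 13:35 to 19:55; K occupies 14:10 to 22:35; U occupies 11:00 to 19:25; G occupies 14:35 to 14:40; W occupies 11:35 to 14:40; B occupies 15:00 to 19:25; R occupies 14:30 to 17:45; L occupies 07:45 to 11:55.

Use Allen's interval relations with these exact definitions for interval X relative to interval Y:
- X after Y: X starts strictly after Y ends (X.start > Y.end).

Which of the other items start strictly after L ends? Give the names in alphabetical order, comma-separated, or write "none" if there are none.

Target L = [07:45, 11:55].
B [15:00, 19:25] → after → yes.
D [14:00, 14:05] → after → yes.
G [14:35, 14:40] → after → yes.
J [13:55, 14:40] → after → yes.
K [14:10, 22:35] → after → yes.
N [08:30, 12:45] → overlapped-by → no.
P [13:35, 19:55] → after → yes.
R [14:30, 17:45] → after → yes.
U [11:00, 19:25] → overlapped-by → no.
V [09:55, 13:40] → overlapped-by → no.
W [11:35, 14:40] → overlapped-by → no.
Result: B, D, G, J, K, P, R.

B, D, G, J, K, P, R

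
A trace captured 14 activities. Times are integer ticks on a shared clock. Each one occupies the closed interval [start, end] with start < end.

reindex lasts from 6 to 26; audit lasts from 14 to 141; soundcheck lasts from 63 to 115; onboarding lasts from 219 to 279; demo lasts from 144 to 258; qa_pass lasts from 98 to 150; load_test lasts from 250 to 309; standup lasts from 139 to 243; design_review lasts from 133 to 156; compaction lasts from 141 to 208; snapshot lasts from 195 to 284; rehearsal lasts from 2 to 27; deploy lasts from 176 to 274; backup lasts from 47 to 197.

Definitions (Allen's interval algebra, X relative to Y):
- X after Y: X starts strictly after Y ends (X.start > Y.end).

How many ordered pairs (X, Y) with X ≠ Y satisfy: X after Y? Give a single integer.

48

Checking all 182 ordered pairs for relation 'after'; matching pairs in alphabetical order:
(backup, rehearsal): backup after rehearsal ✓
(backup, reindex): backup after reindex ✓
(compaction, rehearsal): compaction after rehearsal ✓
(compaction, reindex): compaction after reindex ✓
(compaction, soundcheck): compaction after soundcheck ✓
(demo, audit): demo after audit ✓
(demo, rehearsal): demo after rehearsal ✓
(demo, reindex): demo after reindex ✓
(demo, soundcheck): demo after soundcheck ✓
(deploy, audit): deploy after audit ✓
(deploy, design_review): deploy after design_review ✓
(deploy, qa_pass): deploy after qa_pass ✓
(deploy, rehearsal): deploy after rehearsal ✓
(deploy, reindex): deploy after reindex ✓
(deploy, soundcheck): deploy after soundcheck ✓
(design_review, rehearsal): design_review after rehearsal ✓
(design_review, reindex): design_review after reindex ✓
(design_review, soundcheck): design_review after soundcheck ✓
(load_test, audit): load_test after audit ✓
(load_test, backup): load_test after backup ✓
(load_test, compaction): load_test after compaction ✓
(load_test, design_review): load_test after design_review ✓
(load_test, qa_pass): load_test after qa_pass ✓
(load_test, rehearsal): load_test after rehearsal ✓
... plus 24 further pairs not listed.
Count: 48.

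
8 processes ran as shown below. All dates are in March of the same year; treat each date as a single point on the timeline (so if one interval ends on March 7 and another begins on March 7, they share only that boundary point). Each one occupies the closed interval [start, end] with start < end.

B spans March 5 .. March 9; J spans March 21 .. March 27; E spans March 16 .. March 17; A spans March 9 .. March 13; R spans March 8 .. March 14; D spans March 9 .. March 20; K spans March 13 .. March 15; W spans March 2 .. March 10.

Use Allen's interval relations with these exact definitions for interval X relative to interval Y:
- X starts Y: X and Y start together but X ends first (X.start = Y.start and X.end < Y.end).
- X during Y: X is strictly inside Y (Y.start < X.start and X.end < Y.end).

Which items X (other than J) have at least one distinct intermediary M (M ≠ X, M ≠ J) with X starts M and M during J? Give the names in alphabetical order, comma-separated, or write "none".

Target J = [March 21, March 27].
Intermediaries M with M during J: none.
Union: none.

none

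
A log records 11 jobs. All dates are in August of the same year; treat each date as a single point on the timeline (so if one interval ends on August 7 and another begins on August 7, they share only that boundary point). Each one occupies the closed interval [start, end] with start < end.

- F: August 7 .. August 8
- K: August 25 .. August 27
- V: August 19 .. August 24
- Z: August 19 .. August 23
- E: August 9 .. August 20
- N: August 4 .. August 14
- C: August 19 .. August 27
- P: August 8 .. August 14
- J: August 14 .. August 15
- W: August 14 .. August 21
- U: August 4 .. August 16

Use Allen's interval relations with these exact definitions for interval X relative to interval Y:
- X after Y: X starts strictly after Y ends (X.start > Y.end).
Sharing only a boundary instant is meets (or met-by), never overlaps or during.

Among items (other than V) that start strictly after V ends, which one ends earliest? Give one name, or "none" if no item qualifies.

K

Target V = [August 19, August 24].
C [August 19, August 27] → started-by → excluded.
E [August 9, August 20] → overlaps → excluded.
F [August 7, August 8] → before → excluded.
J [August 14, August 15] → before → excluded.
K [August 25, August 27] → after → candidate.
N [August 4, August 14] → before → excluded.
P [August 8, August 14] → before → excluded.
U [August 4, August 16] → before → excluded.
W [August 14, August 21] → overlaps → excluded.
Z [August 19, August 23] → starts → excluded.
Among candidates, earliest end is August 27 → K.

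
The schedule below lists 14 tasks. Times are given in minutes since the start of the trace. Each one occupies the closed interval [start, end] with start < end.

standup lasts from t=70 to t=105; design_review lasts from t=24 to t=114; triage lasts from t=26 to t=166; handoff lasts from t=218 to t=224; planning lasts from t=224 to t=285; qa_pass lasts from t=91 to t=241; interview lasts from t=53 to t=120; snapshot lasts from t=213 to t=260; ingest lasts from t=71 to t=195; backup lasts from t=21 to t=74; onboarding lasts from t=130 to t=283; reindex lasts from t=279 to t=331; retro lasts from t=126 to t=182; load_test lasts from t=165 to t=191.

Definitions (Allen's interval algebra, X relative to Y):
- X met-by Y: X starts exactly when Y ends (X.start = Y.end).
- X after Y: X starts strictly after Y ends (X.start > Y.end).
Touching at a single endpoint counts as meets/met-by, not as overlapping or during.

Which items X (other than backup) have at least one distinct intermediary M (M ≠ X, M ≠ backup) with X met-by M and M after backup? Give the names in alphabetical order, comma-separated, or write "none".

planning

Target backup = [t=21, t=74].
Intermediaries M with M after backup: handoff, load_test, onboarding, planning, qa_pass, reindex, retro, snapshot.
Via handoff — items with X met-by handoff: planning.
Via load_test — items with X met-by load_test: none.
Via onboarding — items with X met-by onboarding: none.
Via planning — items with X met-by planning: none.
Via qa_pass — items with X met-by qa_pass: none.
Via reindex — items with X met-by reindex: none.
Via retro — items with X met-by retro: none.
Via snapshot — items with X met-by snapshot: none.
Union: planning.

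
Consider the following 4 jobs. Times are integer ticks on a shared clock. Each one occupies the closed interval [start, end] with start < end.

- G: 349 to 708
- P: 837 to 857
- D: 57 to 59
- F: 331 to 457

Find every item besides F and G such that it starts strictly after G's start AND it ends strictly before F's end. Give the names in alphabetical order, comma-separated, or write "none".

none

Conditions: its start is strictly after G's start (X.start > 349) AND its end is strictly before F's end (X.end < 457).
D: start 57 > 349? ✗; end 59 < 457? ✓ → no.
P: start 837 > 349? ✓; end 857 < 457? ✗ → no.
Result: none.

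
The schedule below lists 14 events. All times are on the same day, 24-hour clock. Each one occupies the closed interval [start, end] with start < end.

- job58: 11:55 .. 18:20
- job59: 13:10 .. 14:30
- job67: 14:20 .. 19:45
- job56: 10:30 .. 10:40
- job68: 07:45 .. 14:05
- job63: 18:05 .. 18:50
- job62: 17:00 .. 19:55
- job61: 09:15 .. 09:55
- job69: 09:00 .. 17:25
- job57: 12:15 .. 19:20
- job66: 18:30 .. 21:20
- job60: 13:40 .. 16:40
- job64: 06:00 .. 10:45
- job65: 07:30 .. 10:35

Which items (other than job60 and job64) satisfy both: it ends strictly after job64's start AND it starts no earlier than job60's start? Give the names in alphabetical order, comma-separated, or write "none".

Conditions: its end is strictly after job64's start (X.end > 06:00) AND its start is no earlier than job60's start (X.start >= 13:40).
job56: end 10:40 > 06:00? ✓; start 10:30 >= 13:40? ✗ → no.
job57: end 19:20 > 06:00? ✓; start 12:15 >= 13:40? ✗ → no.
job58: end 18:20 > 06:00? ✓; start 11:55 >= 13:40? ✗ → no.
job59: end 14:30 > 06:00? ✓; start 13:10 >= 13:40? ✗ → no.
job61: end 09:55 > 06:00? ✓; start 09:15 >= 13:40? ✗ → no.
job62: end 19:55 > 06:00? ✓; start 17:00 >= 13:40? ✓ → yes.
job63: end 18:50 > 06:00? ✓; start 18:05 >= 13:40? ✓ → yes.
job65: end 10:35 > 06:00? ✓; start 07:30 >= 13:40? ✗ → no.
job66: end 21:20 > 06:00? ✓; start 18:30 >= 13:40? ✓ → yes.
job67: end 19:45 > 06:00? ✓; start 14:20 >= 13:40? ✓ → yes.
job68: end 14:05 > 06:00? ✓; start 07:45 >= 13:40? ✗ → no.
job69: end 17:25 > 06:00? ✓; start 09:00 >= 13:40? ✗ → no.
Result: job62, job63, job66, job67.

job62, job63, job66, job67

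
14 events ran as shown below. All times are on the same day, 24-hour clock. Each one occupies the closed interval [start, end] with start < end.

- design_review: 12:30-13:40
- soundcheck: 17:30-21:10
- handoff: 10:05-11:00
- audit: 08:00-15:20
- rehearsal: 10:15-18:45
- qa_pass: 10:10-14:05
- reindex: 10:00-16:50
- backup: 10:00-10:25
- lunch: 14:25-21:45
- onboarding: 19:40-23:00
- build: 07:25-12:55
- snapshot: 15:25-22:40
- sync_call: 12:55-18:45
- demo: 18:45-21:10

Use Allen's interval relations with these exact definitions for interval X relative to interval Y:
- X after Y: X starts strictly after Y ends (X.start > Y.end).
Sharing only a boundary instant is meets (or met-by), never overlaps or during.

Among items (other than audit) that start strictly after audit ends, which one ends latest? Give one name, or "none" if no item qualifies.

onboarding

Target audit = [08:00, 15:20].
backup [10:00, 10:25] → during → excluded.
build [07:25, 12:55] → overlaps → excluded.
demo [18:45, 21:10] → after → candidate.
design_review [12:30, 13:40] → during → excluded.
handoff [10:05, 11:00] → during → excluded.
lunch [14:25, 21:45] → overlapped-by → excluded.
onboarding [19:40, 23:00] → after → candidate.
qa_pass [10:10, 14:05] → during → excluded.
rehearsal [10:15, 18:45] → overlapped-by → excluded.
reindex [10:00, 16:50] → overlapped-by → excluded.
snapshot [15:25, 22:40] → after → candidate.
soundcheck [17:30, 21:10] → after → candidate.
sync_call [12:55, 18:45] → overlapped-by → excluded.
Among candidates, latest end is 23:00 → onboarding.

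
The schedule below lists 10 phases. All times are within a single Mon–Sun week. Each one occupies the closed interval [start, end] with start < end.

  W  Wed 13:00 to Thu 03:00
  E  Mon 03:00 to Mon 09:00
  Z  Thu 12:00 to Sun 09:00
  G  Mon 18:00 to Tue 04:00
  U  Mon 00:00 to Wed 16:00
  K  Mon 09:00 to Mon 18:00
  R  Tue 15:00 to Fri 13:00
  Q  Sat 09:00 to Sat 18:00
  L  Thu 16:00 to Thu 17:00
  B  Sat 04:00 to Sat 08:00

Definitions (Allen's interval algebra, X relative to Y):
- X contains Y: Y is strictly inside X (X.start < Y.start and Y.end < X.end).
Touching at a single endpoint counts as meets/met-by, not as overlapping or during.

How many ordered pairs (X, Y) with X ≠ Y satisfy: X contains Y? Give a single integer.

8

Checking all 90 ordered pairs for relation 'contains'; matching pairs in alphabetical order:
(R, L): R contains L ✓
(R, W): R contains W ✓
(U, E): U contains E ✓
(U, G): U contains G ✓
(U, K): U contains K ✓
(Z, B): Z contains B ✓
(Z, L): Z contains L ✓
(Z, Q): Z contains Q ✓
Count: 8.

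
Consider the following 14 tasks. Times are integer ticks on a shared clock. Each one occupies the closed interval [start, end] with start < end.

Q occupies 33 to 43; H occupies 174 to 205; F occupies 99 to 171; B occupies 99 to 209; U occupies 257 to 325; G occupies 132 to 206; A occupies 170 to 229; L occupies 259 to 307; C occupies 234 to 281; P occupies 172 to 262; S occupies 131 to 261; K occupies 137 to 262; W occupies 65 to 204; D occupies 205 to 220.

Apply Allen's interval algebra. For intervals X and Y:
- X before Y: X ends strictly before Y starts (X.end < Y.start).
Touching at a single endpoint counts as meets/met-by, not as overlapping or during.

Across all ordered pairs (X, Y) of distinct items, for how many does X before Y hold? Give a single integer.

38

Checking all 182 ordered pairs for relation 'before'; matching pairs in alphabetical order:
(A, C): A before C ✓
(A, L): A before L ✓
(A, U): A before U ✓
(B, C): B before C ✓
(B, L): B before L ✓
(B, U): B before U ✓
(D, C): D before C ✓
(D, L): D before L ✓
(D, U): D before U ✓
(F, C): F before C ✓
(F, D): F before D ✓
(F, H): F before H ✓
(F, L): F before L ✓
(F, P): F before P ✓
(F, U): F before U ✓
(G, C): G before C ✓
(G, L): G before L ✓
(G, U): G before U ✓
(H, C): H before C ✓
(H, L): H before L ✓
(H, U): H before U ✓
(Q, A): Q before A ✓
(Q, B): Q before B ✓
(Q, C): Q before C ✓
... plus 14 further pairs not listed.
Count: 38.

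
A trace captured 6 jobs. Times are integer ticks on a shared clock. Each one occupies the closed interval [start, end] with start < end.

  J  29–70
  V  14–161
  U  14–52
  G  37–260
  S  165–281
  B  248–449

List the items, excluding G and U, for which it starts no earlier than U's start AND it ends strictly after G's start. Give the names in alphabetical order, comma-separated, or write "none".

B, J, S, V

Conditions: its start is no earlier than U's start (X.start >= 14) AND its end is strictly after G's start (X.end > 37).
B: start 248 >= 14? ✓; end 449 > 37? ✓ → yes.
J: start 29 >= 14? ✓; end 70 > 37? ✓ → yes.
S: start 165 >= 14? ✓; end 281 > 37? ✓ → yes.
V: start 14 >= 14? ✓; end 161 > 37? ✓ → yes.
Result: B, J, S, V.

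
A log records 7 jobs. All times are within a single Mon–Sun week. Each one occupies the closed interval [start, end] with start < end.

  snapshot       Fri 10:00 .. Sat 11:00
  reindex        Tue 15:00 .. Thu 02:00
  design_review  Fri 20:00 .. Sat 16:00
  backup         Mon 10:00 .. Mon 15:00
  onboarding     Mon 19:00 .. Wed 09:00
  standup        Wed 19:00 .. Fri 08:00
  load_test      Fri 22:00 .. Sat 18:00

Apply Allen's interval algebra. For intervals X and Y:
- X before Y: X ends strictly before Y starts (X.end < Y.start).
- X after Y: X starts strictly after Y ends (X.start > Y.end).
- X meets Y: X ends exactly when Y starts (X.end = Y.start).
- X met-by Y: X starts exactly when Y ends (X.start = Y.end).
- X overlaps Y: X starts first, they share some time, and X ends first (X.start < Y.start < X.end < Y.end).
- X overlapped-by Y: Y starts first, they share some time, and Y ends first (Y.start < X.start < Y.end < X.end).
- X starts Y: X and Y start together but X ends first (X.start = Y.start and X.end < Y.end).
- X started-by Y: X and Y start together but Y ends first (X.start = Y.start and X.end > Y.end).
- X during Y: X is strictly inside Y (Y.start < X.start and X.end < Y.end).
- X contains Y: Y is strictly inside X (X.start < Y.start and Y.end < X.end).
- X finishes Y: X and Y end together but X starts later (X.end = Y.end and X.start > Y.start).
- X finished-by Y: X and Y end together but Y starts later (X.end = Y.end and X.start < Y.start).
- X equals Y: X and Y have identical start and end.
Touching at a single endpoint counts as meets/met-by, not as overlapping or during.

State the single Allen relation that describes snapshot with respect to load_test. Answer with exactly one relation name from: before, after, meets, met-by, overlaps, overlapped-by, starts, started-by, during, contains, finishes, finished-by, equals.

overlaps

snapshot = [Fri 10:00, Sat 11:00]; load_test = [Fri 22:00, Sat 18:00].
Compare endpoints: snapshot.start < load_test.start, snapshot.start < load_test.end, snapshot.end > load_test.start, snapshot.end < load_test.end.
That pattern is 'overlaps'.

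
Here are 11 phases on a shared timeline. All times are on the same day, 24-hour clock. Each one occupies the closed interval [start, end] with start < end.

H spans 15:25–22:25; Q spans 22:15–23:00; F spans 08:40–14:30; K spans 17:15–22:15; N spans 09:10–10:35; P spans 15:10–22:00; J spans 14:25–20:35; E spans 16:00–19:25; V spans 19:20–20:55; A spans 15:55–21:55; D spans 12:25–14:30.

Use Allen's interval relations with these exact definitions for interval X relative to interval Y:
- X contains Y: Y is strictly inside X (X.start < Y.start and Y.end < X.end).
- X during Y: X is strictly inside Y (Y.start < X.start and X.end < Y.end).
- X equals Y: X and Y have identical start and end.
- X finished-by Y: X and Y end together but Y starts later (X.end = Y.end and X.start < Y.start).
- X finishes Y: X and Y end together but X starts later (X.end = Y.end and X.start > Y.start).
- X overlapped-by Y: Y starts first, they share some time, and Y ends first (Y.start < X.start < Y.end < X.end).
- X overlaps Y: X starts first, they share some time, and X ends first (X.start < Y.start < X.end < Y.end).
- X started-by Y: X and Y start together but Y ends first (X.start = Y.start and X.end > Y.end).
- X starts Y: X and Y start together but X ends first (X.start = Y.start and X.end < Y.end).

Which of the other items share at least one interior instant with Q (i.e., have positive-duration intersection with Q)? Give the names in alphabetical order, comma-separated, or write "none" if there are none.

Target Q = [22:15, 23:00].
A [15:55, 21:55] → before → no.
D [12:25, 14:30] → before → no.
E [16:00, 19:25] → before → no.
F [08:40, 14:30] → before → no.
H [15:25, 22:25] → overlaps → yes.
J [14:25, 20:35] → before → no.
K [17:15, 22:15] → meets → no.
N [09:10, 10:35] → before → no.
P [15:10, 22:00] → before → no.
V [19:20, 20:55] → before → no.
Result: H.

H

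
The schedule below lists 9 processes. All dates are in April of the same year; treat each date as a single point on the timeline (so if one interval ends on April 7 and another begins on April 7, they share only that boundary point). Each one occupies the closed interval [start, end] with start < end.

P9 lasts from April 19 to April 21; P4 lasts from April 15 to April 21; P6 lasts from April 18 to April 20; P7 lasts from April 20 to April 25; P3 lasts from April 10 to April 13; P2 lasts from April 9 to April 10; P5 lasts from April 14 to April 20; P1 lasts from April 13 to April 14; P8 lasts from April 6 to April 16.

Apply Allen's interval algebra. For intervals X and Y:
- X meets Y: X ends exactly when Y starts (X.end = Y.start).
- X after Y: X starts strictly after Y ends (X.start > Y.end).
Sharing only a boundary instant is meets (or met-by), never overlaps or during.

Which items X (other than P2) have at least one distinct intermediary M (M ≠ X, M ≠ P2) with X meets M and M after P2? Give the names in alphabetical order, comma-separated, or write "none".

Target P2 = [April 9, April 10].
Intermediaries M with M after P2: P1, P4, P5, P6, P7, P9.
Via P1 — items with X meets P1: P3.
Via P4 — items with X meets P4: none.
Via P5 — items with X meets P5: P1.
Via P6 — items with X meets P6: none.
Via P7 — items with X meets P7: P5, P6.
Via P9 — items with X meets P9: none.
Union: P1, P3, P5, P6.

P1, P3, P5, P6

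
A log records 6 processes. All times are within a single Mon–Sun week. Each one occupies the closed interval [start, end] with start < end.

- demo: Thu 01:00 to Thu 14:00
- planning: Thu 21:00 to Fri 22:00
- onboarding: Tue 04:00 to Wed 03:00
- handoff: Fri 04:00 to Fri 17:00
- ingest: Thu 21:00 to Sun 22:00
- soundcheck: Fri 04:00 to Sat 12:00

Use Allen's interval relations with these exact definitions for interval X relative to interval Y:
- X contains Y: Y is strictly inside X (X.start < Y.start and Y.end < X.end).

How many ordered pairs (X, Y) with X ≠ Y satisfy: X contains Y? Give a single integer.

3

Checking all 30 ordered pairs for relation 'contains'; matching pairs in alphabetical order:
(ingest, handoff): ingest contains handoff ✓
(ingest, soundcheck): ingest contains soundcheck ✓
(planning, handoff): planning contains handoff ✓
Count: 3.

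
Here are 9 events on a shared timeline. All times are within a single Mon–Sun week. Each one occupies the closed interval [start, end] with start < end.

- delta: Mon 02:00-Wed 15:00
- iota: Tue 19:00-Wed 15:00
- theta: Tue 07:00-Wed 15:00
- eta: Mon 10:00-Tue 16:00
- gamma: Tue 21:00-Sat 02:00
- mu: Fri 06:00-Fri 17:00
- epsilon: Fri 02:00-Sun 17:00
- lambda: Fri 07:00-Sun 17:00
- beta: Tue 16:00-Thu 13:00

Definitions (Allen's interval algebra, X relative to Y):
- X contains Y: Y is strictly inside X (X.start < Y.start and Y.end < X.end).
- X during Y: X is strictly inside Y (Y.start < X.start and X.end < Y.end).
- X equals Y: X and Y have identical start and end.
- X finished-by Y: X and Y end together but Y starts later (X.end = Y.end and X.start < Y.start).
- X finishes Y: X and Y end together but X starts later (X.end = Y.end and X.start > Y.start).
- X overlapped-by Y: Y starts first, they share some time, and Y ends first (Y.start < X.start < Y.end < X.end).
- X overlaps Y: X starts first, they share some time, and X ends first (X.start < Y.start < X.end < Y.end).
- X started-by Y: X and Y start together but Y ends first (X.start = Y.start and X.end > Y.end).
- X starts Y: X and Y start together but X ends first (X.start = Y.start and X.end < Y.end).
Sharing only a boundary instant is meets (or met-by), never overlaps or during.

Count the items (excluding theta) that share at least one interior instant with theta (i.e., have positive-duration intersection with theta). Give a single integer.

5

Target theta = [Tue 07:00, Wed 15:00].
beta [Tue 16:00, Thu 13:00] → overlapped-by → counts.
delta [Mon 02:00, Wed 15:00] → finished-by → counts.
epsilon [Fri 02:00, Sun 17:00] → after → no.
eta [Mon 10:00, Tue 16:00] → overlaps → counts.
gamma [Tue 21:00, Sat 02:00] → overlapped-by → counts.
iota [Tue 19:00, Wed 15:00] → finishes → counts.
lambda [Fri 07:00, Sun 17:00] → after → no.
mu [Fri 06:00, Fri 17:00] → after → no.
Total: 5.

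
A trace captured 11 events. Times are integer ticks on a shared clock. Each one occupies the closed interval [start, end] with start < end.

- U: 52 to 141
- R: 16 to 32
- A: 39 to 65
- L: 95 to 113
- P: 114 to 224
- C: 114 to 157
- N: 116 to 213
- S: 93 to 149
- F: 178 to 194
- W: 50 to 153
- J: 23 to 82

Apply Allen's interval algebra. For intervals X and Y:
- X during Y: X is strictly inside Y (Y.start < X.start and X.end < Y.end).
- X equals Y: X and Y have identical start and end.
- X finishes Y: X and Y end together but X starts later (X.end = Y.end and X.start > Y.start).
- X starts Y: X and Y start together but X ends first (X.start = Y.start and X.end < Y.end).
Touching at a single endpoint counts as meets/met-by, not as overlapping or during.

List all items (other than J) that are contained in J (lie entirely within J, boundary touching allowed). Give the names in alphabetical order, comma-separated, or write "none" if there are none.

Target J = [23, 82].
A [39, 65] → during → yes.
C [114, 157] → after → no.
F [178, 194] → after → no.
L [95, 113] → after → no.
N [116, 213] → after → no.
P [114, 224] → after → no.
R [16, 32] → overlaps → no.
S [93, 149] → after → no.
U [52, 141] → overlapped-by → no.
W [50, 153] → overlapped-by → no.
Result: A.

A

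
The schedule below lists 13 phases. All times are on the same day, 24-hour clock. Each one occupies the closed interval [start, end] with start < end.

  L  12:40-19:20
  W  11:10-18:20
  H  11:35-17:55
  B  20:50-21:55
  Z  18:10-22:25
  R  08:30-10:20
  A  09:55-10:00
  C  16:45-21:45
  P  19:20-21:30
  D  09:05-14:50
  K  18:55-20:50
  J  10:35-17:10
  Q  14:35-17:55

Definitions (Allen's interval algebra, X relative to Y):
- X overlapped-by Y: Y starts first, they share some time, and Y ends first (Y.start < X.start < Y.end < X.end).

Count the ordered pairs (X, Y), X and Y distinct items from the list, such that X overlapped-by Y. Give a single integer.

Checking all 156 ordered pairs for relation 'overlapped-by'; matching pairs in alphabetical order:
(B, C): B overlapped-by C ✓
(B, P): B overlapped-by P ✓
(C, H): C overlapped-by H ✓
(C, J): C overlapped-by J ✓
(C, L): C overlapped-by L ✓
(C, Q): C overlapped-by Q ✓
(C, W): C overlapped-by W ✓
(D, R): D overlapped-by R ✓
(H, D): H overlapped-by D ✓
(H, J): H overlapped-by J ✓
(J, D): J overlapped-by D ✓
(K, L): K overlapped-by L ✓
(L, D): L overlapped-by D ✓
(L, H): L overlapped-by H ✓
(L, J): L overlapped-by J ✓
(L, W): L overlapped-by W ✓
(P, K): P overlapped-by K ✓
(Q, D): Q overlapped-by D ✓
(Q, J): Q overlapped-by J ✓
(W, D): W overlapped-by D ✓
(W, J): W overlapped-by J ✓
(Z, C): Z overlapped-by C ✓
(Z, L): Z overlapped-by L ✓
(Z, W): Z overlapped-by W ✓
Count: 24.

24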